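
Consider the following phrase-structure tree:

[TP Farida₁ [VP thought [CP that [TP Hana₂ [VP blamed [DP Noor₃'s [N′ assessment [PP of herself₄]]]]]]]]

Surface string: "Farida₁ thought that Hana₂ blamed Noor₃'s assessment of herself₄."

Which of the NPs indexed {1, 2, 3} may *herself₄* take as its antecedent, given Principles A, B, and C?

{3}

*herself* is an anaphor, so Principle A applies: it must be bound in its binding domain.
Binding domain of *herself₄*: the possessed DP, whose subject is Noor₃.
*Farida₁* c-commands the anaphor but is outside its binding domain → cannot satisfy Principle A.
*Hana₂* c-commands the anaphor but is outside its binding domain → cannot satisfy Principle A.
*Noor₃* c-commands the anaphor within its binding domain → licit binder.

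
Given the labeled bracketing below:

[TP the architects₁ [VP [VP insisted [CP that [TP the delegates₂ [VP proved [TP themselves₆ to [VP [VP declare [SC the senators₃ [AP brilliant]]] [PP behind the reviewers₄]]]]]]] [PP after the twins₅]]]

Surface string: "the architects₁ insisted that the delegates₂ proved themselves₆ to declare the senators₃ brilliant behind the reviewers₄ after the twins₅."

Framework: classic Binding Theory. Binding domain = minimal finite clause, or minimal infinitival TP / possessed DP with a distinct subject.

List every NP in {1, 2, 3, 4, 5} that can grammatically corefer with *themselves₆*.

*themselves* is an anaphor, so Principle A applies: it must be bound in its binding domain.
Binding domain of *themselves₆*: the embedded TP, whose subject is the delegates₂.
*the architects₁* c-commands the anaphor but is outside its binding domain → cannot satisfy Principle A.
*the delegates₂* c-commands the anaphor within its binding domain → licit binder.
*the senators₃* does not c-command the anaphor → cannot bind it.
*the reviewers₄* does not c-command the anaphor → cannot bind it.
*the twins₅* does not c-command the anaphor → cannot bind it.

{2}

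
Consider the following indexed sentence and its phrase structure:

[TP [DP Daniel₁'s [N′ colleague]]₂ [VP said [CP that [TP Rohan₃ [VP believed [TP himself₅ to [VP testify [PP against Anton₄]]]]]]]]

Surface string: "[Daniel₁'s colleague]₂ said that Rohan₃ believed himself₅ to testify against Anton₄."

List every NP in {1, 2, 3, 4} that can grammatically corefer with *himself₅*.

{3}

*himself* is an anaphor, so Principle A applies: it must be bound in its binding domain.
Binding domain of *himself₅*: the embedded TP, whose subject is Rohan₃.
*Daniel₁* does not c-command the anaphor → cannot bind it.
*[Daniel₁'s colleague]₂* c-commands the anaphor but is outside its binding domain → cannot satisfy Principle A.
*Rohan₃* c-commands the anaphor within its binding domain → licit binder.
*Anton₄* does not c-command the anaphor → cannot bind it.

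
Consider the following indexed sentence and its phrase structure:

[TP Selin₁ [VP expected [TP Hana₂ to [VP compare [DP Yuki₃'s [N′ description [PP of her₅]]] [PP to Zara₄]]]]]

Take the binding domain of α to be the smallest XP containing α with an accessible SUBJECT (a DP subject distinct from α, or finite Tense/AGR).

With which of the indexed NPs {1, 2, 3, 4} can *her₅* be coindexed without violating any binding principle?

{1, 2, 4}

*her* is a pronoun, so Principle B applies: it must be free in its binding domain.
Binding domain of *her₅*: the possessed DP, whose subject is Yuki₃.
*Selin₁* c-commands the pronoun but from outside its binding domain, and is not c-commanded by it → coindexation permitted.
*Hana₂* c-commands the pronoun but from outside its binding domain, and is not c-commanded by it → coindexation permitted.
*Yuki₃* c-commands the pronoun within its binding domain → coindexation would violate Principle B.
*Zara₄* and the pronoun do not c-command one another → neither Principle B nor Principle C is at stake; coindexation permitted.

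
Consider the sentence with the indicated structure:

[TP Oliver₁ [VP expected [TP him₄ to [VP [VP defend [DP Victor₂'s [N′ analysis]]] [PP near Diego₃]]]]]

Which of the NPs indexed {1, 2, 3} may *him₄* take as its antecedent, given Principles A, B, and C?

*him* is a pronoun, so Principle B applies: it must be free in its binding domain.
Binding domain of *him₄*: the matrix TP, whose subject is Oliver₁.
*Oliver₁* c-commands the pronoun within its binding domain → coindexation would violate Principle B.
*Victor₂*: the pronoun c-commands this R-expression → coindexation would violate Principle C on *Victor₂*.
*Diego₃*: the pronoun c-commands this R-expression → coindexation would violate Principle C on *Diego₃*.

none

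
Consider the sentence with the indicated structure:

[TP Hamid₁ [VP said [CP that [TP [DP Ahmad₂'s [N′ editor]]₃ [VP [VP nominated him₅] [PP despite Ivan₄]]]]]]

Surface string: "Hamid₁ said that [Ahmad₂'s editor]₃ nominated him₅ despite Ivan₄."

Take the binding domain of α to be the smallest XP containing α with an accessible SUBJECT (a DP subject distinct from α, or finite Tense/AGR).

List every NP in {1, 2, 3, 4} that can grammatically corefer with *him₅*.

*him* is a pronoun, so Principle B applies: it must be free in its binding domain.
Binding domain of *him₅*: the embedded TP, whose subject is [Ahmad₂'s editor]₃.
*Hamid₁* c-commands the pronoun but from outside its binding domain, and is not c-commanded by it → coindexation permitted.
*Ahmad₂* and the pronoun do not c-command one another → neither Principle B nor Principle C is at stake; coindexation permitted.
*[Ahmad₂'s editor]₃* c-commands the pronoun within its binding domain → coindexation would violate Principle B.
*Ivan₄* and the pronoun do not c-command one another → neither Principle B nor Principle C is at stake; coindexation permitted.

{1, 2, 4}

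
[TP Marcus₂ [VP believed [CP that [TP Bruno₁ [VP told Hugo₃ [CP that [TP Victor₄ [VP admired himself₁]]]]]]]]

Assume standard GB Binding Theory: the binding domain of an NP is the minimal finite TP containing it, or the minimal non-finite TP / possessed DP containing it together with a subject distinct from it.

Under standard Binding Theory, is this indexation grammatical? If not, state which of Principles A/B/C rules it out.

Principle A

The two coindexed NPs are *Bruno₁* and *himself₁*.
*himself₁* is an anaphor. Principle A requires it to be bound within its binding domain — the embedded TP, whose subject is Victor₄.
Within that domain it is c-commanded by *Victor₄*, which does not share its index.
*Bruno₁* does c-command the anaphor, but from outside its binding domain.
The anaphor is unbound in its domain → Principle A violation.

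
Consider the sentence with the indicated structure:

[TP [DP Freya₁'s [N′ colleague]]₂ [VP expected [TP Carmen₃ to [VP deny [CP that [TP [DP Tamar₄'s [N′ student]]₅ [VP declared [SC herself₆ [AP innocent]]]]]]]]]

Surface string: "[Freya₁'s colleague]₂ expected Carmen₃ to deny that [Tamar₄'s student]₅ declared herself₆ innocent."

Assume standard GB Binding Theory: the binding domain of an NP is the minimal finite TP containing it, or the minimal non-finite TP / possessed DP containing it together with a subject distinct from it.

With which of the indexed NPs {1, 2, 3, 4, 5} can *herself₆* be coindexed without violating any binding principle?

*herself* is an anaphor, so Principle A applies: it must be bound in its binding domain.
Binding domain of *herself₆*: the embedded TP, whose subject is [Tamar₄'s student]₅.
*Freya₁* does not c-command the anaphor → cannot bind it.
*[Freya₁'s colleague]₂* c-commands the anaphor but is outside its binding domain → cannot satisfy Principle A.
*Carmen₃* c-commands the anaphor but is outside its binding domain → cannot satisfy Principle A.
*Tamar₄* does not c-command the anaphor → cannot bind it.
*[Tamar₄'s student]₅* c-commands the anaphor within its binding domain → licit binder.

{5}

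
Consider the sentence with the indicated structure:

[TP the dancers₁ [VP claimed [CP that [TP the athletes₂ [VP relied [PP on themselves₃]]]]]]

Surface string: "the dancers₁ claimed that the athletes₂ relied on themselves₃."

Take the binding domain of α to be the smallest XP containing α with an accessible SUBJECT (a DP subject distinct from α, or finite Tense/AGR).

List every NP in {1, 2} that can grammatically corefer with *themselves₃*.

{2}

*themselves* is an anaphor, so Principle A applies: it must be bound in its binding domain.
Binding domain of *themselves₃*: the embedded TP, whose subject is the athletes₂.
*the dancers₁* c-commands the anaphor but is outside its binding domain → cannot satisfy Principle A.
*the athletes₂* c-commands the anaphor within its binding domain → licit binder.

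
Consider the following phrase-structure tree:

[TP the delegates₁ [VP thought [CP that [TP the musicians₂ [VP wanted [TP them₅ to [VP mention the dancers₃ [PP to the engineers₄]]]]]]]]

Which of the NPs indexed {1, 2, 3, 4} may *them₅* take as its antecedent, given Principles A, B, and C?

*them* is a pronoun, so Principle B applies: it must be free in its binding domain.
Binding domain of *them₅*: the embedded TP, whose subject is the musicians₂.
*the delegates₁* c-commands the pronoun but from outside its binding domain, and is not c-commanded by it → coindexation permitted.
*the musicians₂* c-commands the pronoun within its binding domain → coindexation would violate Principle B.
*the dancers₃*: the pronoun c-commands this R-expression → coindexation would violate Principle C on *the dancers₃*.
*the engineers₄*: the pronoun c-commands this R-expression → coindexation would violate Principle C on *the engineers₄*.

{1}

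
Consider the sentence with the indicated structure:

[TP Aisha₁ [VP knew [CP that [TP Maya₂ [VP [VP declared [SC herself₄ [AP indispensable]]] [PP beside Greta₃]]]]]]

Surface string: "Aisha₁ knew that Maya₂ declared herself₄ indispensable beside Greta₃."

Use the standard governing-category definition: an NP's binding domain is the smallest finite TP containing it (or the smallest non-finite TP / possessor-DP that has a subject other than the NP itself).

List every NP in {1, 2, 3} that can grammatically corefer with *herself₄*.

*herself* is an anaphor, so Principle A applies: it must be bound in its binding domain.
Binding domain of *herself₄*: the embedded TP, whose subject is Maya₂.
*Aisha₁* c-commands the anaphor but is outside its binding domain → cannot satisfy Principle A.
*Maya₂* c-commands the anaphor within its binding domain → licit binder.
*Greta₃* does not c-command the anaphor → cannot bind it.

{2}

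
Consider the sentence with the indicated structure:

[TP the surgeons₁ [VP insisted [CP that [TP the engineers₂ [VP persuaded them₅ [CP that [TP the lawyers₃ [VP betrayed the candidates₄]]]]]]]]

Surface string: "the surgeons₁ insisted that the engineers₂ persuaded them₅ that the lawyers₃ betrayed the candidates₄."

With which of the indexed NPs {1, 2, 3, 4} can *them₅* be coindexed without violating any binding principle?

*them* is a pronoun, so Principle B applies: it must be free in its binding domain.
Binding domain of *them₅*: the embedded TP, whose subject is the engineers₂.
*the surgeons₁* c-commands the pronoun but from outside its binding domain, and is not c-commanded by it → coindexation permitted.
*the engineers₂* c-commands the pronoun within its binding domain → coindexation would violate Principle B.
*the lawyers₃*: the pronoun c-commands this R-expression → coindexation would violate Principle C on *the lawyers₃*.
*the candidates₄*: the pronoun c-commands this R-expression → coindexation would violate Principle C on *the candidates₄*.

{1}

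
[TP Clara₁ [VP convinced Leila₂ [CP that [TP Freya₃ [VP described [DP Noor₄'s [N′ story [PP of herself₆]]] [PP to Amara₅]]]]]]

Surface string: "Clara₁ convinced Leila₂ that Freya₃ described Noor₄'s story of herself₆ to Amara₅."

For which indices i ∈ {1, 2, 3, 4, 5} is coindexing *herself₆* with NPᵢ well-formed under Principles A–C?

*herself* is an anaphor, so Principle A applies: it must be bound in its binding domain.
Binding domain of *herself₆*: the possessed DP, whose subject is Noor₄.
*Clara₁* c-commands the anaphor but is outside its binding domain → cannot satisfy Principle A.
*Leila₂* c-commands the anaphor but is outside its binding domain → cannot satisfy Principle A.
*Freya₃* c-commands the anaphor but is outside its binding domain → cannot satisfy Principle A.
*Noor₄* c-commands the anaphor within its binding domain → licit binder.
*Amara₅* does not c-command the anaphor → cannot bind it.

{4}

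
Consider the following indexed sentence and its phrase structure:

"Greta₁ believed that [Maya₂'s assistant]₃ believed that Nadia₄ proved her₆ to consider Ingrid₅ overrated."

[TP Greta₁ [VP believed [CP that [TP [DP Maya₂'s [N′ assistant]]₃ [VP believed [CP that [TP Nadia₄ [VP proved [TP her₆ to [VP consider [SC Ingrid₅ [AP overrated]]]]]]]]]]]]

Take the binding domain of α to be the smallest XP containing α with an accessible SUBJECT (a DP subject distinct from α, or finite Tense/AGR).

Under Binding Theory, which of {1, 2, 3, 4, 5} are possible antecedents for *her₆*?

{1, 2, 3}

*her* is a pronoun, so Principle B applies: it must be free in its binding domain.
Binding domain of *her₆*: the embedded TP, whose subject is Nadia₄.
*Greta₁* c-commands the pronoun but from outside its binding domain, and is not c-commanded by it → coindexation permitted.
*Maya₂* and the pronoun do not c-command one another → neither Principle B nor Principle C is at stake; coindexation permitted.
*[Maya₂'s assistant]₃* c-commands the pronoun but from outside its binding domain, and is not c-commanded by it → coindexation permitted.
*Nadia₄* c-commands the pronoun within its binding domain → coindexation would violate Principle B.
*Ingrid₅*: the pronoun c-commands this R-expression → coindexation would violate Principle C on *Ingrid₅*.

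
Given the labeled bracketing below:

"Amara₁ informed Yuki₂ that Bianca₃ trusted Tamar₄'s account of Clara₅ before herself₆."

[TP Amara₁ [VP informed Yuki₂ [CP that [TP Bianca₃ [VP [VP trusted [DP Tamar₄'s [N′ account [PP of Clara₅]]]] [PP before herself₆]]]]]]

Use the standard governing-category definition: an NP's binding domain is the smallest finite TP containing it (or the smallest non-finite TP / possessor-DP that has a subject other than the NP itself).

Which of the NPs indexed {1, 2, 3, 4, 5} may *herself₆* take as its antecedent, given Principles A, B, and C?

*herself* is an anaphor, so Principle A applies: it must be bound in its binding domain.
Binding domain of *herself₆*: the embedded TP, whose subject is Bianca₃.
*Amara₁* c-commands the anaphor but is outside its binding domain → cannot satisfy Principle A.
*Yuki₂* c-commands the anaphor but is outside its binding domain → cannot satisfy Principle A.
*Bianca₃* c-commands the anaphor within its binding domain → licit binder.
*Tamar₄* does not c-command the anaphor → cannot bind it.
*Clara₅* does not c-command the anaphor → cannot bind it.

{3}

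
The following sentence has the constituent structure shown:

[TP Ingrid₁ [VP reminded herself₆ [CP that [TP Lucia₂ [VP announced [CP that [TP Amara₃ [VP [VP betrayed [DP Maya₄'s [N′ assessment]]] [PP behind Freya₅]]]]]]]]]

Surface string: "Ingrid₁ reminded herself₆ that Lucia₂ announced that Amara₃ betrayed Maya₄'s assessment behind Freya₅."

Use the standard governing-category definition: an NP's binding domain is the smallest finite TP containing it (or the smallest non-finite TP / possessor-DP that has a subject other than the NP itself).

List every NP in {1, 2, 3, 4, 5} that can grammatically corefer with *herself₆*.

{1}

*herself* is an anaphor, so Principle A applies: it must be bound in its binding domain.
Binding domain of *herself₆*: the matrix TP, whose subject is Ingrid₁.
*Ingrid₁* c-commands the anaphor within its binding domain → licit binder.
*Lucia₂* does not c-command the anaphor → cannot bind it.
*Amara₃* does not c-command the anaphor → cannot bind it.
*Maya₄* does not c-command the anaphor → cannot bind it.
*Freya₅* does not c-command the anaphor → cannot bind it.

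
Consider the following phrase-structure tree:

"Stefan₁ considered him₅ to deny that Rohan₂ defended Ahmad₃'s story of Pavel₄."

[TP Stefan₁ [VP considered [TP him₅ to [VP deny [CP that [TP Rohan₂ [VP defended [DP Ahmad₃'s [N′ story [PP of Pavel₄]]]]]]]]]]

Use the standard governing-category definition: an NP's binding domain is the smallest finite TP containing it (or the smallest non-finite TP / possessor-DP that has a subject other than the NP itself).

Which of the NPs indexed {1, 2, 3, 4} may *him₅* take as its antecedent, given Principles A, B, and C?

*him* is a pronoun, so Principle B applies: it must be free in its binding domain.
Binding domain of *him₅*: the matrix TP, whose subject is Stefan₁.
*Stefan₁* c-commands the pronoun within its binding domain → coindexation would violate Principle B.
*Rohan₂*: the pronoun c-commands this R-expression → coindexation would violate Principle C on *Rohan₂*.
*Ahmad₃*: the pronoun c-commands this R-expression → coindexation would violate Principle C on *Ahmad₃*.
*Pavel₄*: the pronoun c-commands this R-expression → coindexation would violate Principle C on *Pavel₄*.

none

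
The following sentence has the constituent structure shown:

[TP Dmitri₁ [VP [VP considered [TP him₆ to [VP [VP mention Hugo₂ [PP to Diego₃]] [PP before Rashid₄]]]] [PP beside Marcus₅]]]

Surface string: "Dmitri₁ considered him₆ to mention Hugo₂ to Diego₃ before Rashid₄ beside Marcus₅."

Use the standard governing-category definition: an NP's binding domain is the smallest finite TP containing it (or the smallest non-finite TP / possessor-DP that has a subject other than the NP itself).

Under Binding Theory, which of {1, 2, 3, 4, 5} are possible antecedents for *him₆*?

*him* is a pronoun, so Principle B applies: it must be free in its binding domain.
Binding domain of *him₆*: the matrix TP, whose subject is Dmitri₁.
*Dmitri₁* c-commands the pronoun within its binding domain → coindexation would violate Principle B.
*Hugo₂*: the pronoun c-commands this R-expression → coindexation would violate Principle C on *Hugo₂*.
*Diego₃*: the pronoun c-commands this R-expression → coindexation would violate Principle C on *Diego₃*.
*Rashid₄*: the pronoun c-commands this R-expression → coindexation would violate Principle C on *Rashid₄*.
*Marcus₅* and the pronoun do not c-command one another → neither Principle B nor Principle C is at stake; coindexation permitted.

{5}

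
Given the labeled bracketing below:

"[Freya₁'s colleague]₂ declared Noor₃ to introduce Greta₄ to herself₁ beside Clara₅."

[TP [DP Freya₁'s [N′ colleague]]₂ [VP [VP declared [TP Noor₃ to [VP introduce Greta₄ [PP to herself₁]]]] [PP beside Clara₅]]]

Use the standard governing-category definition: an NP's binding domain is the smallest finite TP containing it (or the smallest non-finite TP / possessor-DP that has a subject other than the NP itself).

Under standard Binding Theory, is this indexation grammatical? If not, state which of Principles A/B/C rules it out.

The two coindexed NPs are *Freya₁* and *herself₁*.
*herself₁* is an anaphor. Principle A requires it to be bound within its binding domain — the embedded TP, whose subject is Noor₃.
Within that domain it is c-commanded by *Noor₃*, *Greta₄*, none of which share its index.
*Freya₁* does not c-command the anaphor at all.
The anaphor is unbound in its domain → Principle A violation.

Principle A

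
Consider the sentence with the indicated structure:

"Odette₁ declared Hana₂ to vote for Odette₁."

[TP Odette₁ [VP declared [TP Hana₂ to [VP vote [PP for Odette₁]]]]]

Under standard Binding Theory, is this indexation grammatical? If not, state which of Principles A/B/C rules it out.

The two coindexed NPs are *Odette₁* (the lower occurrence) and *Odette₁* (the higher occurrence).
*Odette₁* (the lower occurrence) is an R-expression. Principle C requires it to be free everywhere.
*Odette₁* (the higher occurrence) c-commands it and carries the same index.
The R-expression is bound → Principle C violation.

Principle C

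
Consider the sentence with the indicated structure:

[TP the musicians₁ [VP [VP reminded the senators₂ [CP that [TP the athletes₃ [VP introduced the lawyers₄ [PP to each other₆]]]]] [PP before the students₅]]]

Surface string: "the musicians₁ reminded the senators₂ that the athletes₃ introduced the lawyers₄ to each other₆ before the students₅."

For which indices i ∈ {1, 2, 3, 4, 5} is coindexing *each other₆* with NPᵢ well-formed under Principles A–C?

{3, 4}

*each other* is an anaphor, so Principle A applies: it must be bound in its binding domain.
Binding domain of *each other₆*: the embedded TP, whose subject is the athletes₃.
*the musicians₁* c-commands the anaphor but is outside its binding domain → cannot satisfy Principle A.
*the senators₂* c-commands the anaphor but is outside its binding domain → cannot satisfy Principle A.
*the athletes₃* c-commands the anaphor within its binding domain → licit binder.
*the lawyers₄* c-commands the anaphor within its binding domain → licit binder.
*the students₅* does not c-command the anaphor → cannot bind it.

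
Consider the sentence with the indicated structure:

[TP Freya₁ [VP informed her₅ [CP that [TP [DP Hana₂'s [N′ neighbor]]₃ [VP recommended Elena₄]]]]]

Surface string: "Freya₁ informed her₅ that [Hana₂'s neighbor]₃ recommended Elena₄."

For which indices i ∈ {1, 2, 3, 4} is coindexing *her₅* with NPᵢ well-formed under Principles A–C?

*her* is a pronoun, so Principle B applies: it must be free in its binding domain.
Binding domain of *her₅*: the matrix TP, whose subject is Freya₁.
*Freya₁* c-commands the pronoun within its binding domain → coindexation would violate Principle B.
*Hana₂*: the pronoun c-commands this R-expression → coindexation would violate Principle C on *Hana₂*.
*[Hana₂'s neighbor]₃*: the pronoun c-commands this R-expression → coindexation would violate Principle C on *[Hana₂'s neighbor]₃*.
*Elena₄*: the pronoun c-commands this R-expression → coindexation would violate Principle C on *Elena₄*.

none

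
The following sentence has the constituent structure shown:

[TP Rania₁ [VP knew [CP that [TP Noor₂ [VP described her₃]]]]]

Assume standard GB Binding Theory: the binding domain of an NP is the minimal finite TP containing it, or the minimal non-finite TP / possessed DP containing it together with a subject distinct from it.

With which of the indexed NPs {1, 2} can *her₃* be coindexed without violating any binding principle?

*her* is a pronoun, so Principle B applies: it must be free in its binding domain.
Binding domain of *her₃*: the embedded TP, whose subject is Noor₂.
*Rania₁* c-commands the pronoun but from outside its binding domain, and is not c-commanded by it → coindexation permitted.
*Noor₂* c-commands the pronoun within its binding domain → coindexation would violate Principle B.

{1}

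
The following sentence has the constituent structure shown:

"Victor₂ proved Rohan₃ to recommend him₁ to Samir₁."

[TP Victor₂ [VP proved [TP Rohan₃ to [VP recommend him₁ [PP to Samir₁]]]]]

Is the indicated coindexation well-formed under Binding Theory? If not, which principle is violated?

The two coindexed NPs are *him₁* and *Samir₁*.
*Samir₁* is an R-expression. Principle C requires it to be free everywhere.
*him₁* c-commands it and carries the same index.
The R-expression is bound → Principle C violation.

Principle C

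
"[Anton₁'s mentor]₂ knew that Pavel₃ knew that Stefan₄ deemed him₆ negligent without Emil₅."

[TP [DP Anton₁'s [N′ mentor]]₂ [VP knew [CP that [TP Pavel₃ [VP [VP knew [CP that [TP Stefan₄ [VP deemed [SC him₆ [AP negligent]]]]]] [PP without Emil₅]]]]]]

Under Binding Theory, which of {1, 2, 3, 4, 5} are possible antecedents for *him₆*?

{1, 2, 3, 5}

*him* is a pronoun, so Principle B applies: it must be free in its binding domain.
Binding domain of *him₆*: the embedded TP, whose subject is Stefan₄.
*Anton₁* and the pronoun do not c-command one another → neither Principle B nor Principle C is at stake; coindexation permitted.
*[Anton₁'s mentor]₂* c-commands the pronoun but from outside its binding domain, and is not c-commanded by it → coindexation permitted.
*Pavel₃* c-commands the pronoun but from outside its binding domain, and is not c-commanded by it → coindexation permitted.
*Stefan₄* c-commands the pronoun within its binding domain → coindexation would violate Principle B.
*Emil₅* and the pronoun do not c-command one another → neither Principle B nor Principle C is at stake; coindexation permitted.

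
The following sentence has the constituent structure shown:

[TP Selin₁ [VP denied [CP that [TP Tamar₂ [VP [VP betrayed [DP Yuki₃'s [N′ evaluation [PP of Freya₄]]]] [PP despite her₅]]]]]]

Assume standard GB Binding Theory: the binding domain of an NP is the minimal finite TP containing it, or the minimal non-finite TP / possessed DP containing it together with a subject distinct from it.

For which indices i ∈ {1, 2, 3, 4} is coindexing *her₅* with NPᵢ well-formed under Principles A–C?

*her* is a pronoun, so Principle B applies: it must be free in its binding domain.
Binding domain of *her₅*: the embedded TP, whose subject is Tamar₂.
*Selin₁* c-commands the pronoun but from outside its binding domain, and is not c-commanded by it → coindexation permitted.
*Tamar₂* c-commands the pronoun within its binding domain → coindexation would violate Principle B.
*Yuki₃* and the pronoun do not c-command one another → neither Principle B nor Principle C is at stake; coindexation permitted.
*Freya₄* and the pronoun do not c-command one another → neither Principle B nor Principle C is at stake; coindexation permitted.

{1, 3, 4}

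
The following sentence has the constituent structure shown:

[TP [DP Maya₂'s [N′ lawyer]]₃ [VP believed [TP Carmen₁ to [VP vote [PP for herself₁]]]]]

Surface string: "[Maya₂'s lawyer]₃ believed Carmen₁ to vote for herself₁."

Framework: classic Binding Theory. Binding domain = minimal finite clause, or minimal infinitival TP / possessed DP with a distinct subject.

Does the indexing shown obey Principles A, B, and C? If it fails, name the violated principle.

The two coindexed NPs are *Carmen₁* and *herself₁*.
*herself₁* is an anaphor; its binding domain is the embedded TP, whose subject is Carmen₁. *Carmen₁* c-commands it within that domain and shares its index, so Principle A is satisfied.
*Carmen₁* is an R-expression; *herself₁* does not c-command it, and no other NP shares its index, so Principle C is satisfied.
All principles are respected.

grammatical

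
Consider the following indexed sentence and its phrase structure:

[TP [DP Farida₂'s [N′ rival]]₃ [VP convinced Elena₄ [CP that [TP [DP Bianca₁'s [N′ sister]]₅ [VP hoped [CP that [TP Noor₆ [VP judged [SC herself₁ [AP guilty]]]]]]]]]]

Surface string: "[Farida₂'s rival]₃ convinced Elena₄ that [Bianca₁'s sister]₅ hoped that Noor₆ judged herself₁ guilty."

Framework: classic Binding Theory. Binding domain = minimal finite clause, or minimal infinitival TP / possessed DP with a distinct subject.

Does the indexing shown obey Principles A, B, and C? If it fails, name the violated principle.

The two coindexed NPs are *Bianca₁* and *herself₁*.
*herself₁* is an anaphor. Principle A requires it to be bound within its binding domain — the embedded TP, whose subject is Noor₆.
Within that domain it is c-commanded by *Noor₆*, which does not share its index.
*Bianca₁* does not c-command the anaphor at all.
The anaphor is unbound in its domain → Principle A violation.

Principle A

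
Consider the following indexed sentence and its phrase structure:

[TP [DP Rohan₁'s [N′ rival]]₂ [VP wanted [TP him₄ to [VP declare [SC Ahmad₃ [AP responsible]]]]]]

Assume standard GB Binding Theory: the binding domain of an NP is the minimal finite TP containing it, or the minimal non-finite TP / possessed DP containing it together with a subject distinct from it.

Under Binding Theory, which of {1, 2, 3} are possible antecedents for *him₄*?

*him* is a pronoun, so Principle B applies: it must be free in its binding domain.
Binding domain of *him₄*: the matrix TP, whose subject is [Rohan₁'s rival]₂.
*Rohan₁* and the pronoun do not c-command one another → neither Principle B nor Principle C is at stake; coindexation permitted.
*[Rohan₁'s rival]₂* c-commands the pronoun within its binding domain → coindexation would violate Principle B.
*Ahmad₃*: the pronoun c-commands this R-expression → coindexation would violate Principle C on *Ahmad₃*.

{1}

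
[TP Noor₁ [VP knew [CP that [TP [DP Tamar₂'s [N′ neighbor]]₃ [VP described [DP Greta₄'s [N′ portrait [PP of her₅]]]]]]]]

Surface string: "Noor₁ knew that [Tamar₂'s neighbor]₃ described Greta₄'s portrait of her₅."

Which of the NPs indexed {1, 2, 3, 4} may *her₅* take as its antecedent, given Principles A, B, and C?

*her* is a pronoun, so Principle B applies: it must be free in its binding domain.
Binding domain of *her₅*: the possessed DP, whose subject is Greta₄.
*Noor₁* c-commands the pronoun but from outside its binding domain, and is not c-commanded by it → coindexation permitted.
*Tamar₂* and the pronoun do not c-command one another → neither Principle B nor Principle C is at stake; coindexation permitted.
*[Tamar₂'s neighbor]₃* c-commands the pronoun but from outside its binding domain, and is not c-commanded by it → coindexation permitted.
*Greta₄* c-commands the pronoun within its binding domain → coindexation would violate Principle B.

{1, 2, 3}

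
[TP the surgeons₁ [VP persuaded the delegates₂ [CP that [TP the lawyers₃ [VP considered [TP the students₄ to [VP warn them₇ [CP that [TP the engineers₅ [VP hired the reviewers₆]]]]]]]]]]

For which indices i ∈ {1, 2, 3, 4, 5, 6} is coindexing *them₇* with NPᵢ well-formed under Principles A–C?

{1, 2, 3}

*them* is a pronoun, so Principle B applies: it must be free in its binding domain.
Binding domain of *them₇*: the embedded TP, whose subject is the students₄.
*the surgeons₁* c-commands the pronoun but from outside its binding domain, and is not c-commanded by it → coindexation permitted.
*the delegates₂* c-commands the pronoun but from outside its binding domain, and is not c-commanded by it → coindexation permitted.
*the lawyers₃* c-commands the pronoun but from outside its binding domain, and is not c-commanded by it → coindexation permitted.
*the students₄* c-commands the pronoun within its binding domain → coindexation would violate Principle B.
*the engineers₅*: the pronoun c-commands this R-expression → coindexation would violate Principle C on *the engineers₅*.
*the reviewers₆*: the pronoun c-commands this R-expression → coindexation would violate Principle C on *the reviewers₆*.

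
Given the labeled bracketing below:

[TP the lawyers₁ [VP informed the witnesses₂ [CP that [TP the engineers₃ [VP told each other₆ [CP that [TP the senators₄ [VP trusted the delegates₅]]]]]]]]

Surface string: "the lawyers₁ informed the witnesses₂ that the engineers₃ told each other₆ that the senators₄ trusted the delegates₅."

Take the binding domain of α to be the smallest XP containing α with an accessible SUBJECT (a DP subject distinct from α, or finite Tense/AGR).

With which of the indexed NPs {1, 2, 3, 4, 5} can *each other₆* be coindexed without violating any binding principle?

{3}

*each other* is an anaphor, so Principle A applies: it must be bound in its binding domain.
Binding domain of *each other₆*: the embedded TP, whose subject is the engineers₃.
*the lawyers₁* c-commands the anaphor but is outside its binding domain → cannot satisfy Principle A.
*the witnesses₂* c-commands the anaphor but is outside its binding domain → cannot satisfy Principle A.
*the engineers₃* c-commands the anaphor within its binding domain → licit binder.
*the senators₄* does not c-command the anaphor → cannot bind it.
*the delegates₅* does not c-command the anaphor → cannot bind it.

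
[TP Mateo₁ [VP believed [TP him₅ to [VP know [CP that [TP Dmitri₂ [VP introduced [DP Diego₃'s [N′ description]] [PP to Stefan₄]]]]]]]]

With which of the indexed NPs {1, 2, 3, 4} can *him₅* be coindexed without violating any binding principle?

*him* is a pronoun, so Principle B applies: it must be free in its binding domain.
Binding domain of *him₅*: the matrix TP, whose subject is Mateo₁.
*Mateo₁* c-commands the pronoun within its binding domain → coindexation would violate Principle B.
*Dmitri₂*: the pronoun c-commands this R-expression → coindexation would violate Principle C on *Dmitri₂*.
*Diego₃*: the pronoun c-commands this R-expression → coindexation would violate Principle C on *Diego₃*.
*Stefan₄*: the pronoun c-commands this R-expression → coindexation would violate Principle C on *Stefan₄*.

none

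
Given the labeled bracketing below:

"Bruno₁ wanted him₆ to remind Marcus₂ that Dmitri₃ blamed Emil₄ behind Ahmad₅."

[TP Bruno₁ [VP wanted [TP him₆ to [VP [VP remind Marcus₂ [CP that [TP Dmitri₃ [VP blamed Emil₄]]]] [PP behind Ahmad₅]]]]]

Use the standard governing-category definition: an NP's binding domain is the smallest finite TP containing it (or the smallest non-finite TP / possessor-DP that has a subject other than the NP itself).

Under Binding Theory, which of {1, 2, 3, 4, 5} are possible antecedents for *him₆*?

*him* is a pronoun, so Principle B applies: it must be free in its binding domain.
Binding domain of *him₆*: the matrix TP, whose subject is Bruno₁.
*Bruno₁* c-commands the pronoun within its binding domain → coindexation would violate Principle B.
*Marcus₂*: the pronoun c-commands this R-expression → coindexation would violate Principle C on *Marcus₂*.
*Dmitri₃*: the pronoun c-commands this R-expression → coindexation would violate Principle C on *Dmitri₃*.
*Emil₄*: the pronoun c-commands this R-expression → coindexation would violate Principle C on *Emil₄*.
*Ahmad₅*: the pronoun c-commands this R-expression → coindexation would violate Principle C on *Ahmad₅*.

none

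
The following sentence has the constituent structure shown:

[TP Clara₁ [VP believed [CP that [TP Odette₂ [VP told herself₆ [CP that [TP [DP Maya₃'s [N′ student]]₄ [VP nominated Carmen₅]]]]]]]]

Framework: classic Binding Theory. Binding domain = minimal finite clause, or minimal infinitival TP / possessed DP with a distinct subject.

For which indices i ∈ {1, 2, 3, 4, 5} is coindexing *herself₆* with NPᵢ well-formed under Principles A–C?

*herself* is an anaphor, so Principle A applies: it must be bound in its binding domain.
Binding domain of *herself₆*: the embedded TP, whose subject is Odette₂.
*Clara₁* c-commands the anaphor but is outside its binding domain → cannot satisfy Principle A.
*Odette₂* c-commands the anaphor within its binding domain → licit binder.
*Maya₃* does not c-command the anaphor → cannot bind it.
*[Maya₃'s student]₄* does not c-command the anaphor → cannot bind it.
*Carmen₅* does not c-command the anaphor → cannot bind it.

{2}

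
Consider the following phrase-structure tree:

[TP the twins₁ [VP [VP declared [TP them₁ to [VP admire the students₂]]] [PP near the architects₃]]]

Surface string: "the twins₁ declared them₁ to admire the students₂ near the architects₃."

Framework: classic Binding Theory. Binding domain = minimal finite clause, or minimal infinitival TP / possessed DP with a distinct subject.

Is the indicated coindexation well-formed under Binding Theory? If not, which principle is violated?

Principle B

The two coindexed NPs are *the twins₁* and *them₁*.
*them₁* is a pronoun. Its binding domain is the matrix TP, whose subject is the twins₁.
*the twins₁* c-commands it within that domain and carries the same index.
The pronoun is locally bound → Principle B violation.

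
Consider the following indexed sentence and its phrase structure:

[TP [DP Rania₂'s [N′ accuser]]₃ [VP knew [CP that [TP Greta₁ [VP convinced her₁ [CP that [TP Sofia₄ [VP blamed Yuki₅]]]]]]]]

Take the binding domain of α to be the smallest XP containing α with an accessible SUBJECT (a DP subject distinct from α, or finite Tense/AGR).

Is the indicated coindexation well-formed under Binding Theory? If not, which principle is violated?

The two coindexed NPs are *Greta₁* and *her₁*.
*her₁* is a pronoun. Its binding domain is the embedded TP, whose subject is Greta₁.
*Greta₁* c-commands it within that domain and carries the same index.
The pronoun is locally bound → Principle B violation.

Principle B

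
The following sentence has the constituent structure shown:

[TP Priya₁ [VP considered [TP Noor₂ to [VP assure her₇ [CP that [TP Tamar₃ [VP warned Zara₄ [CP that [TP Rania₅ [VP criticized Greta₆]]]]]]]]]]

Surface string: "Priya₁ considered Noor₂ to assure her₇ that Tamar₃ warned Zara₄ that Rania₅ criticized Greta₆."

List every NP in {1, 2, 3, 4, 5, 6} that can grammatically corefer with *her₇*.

*her* is a pronoun, so Principle B applies: it must be free in its binding domain.
Binding domain of *her₇*: the embedded TP, whose subject is Noor₂.
*Priya₁* c-commands the pronoun but from outside its binding domain, and is not c-commanded by it → coindexation permitted.
*Noor₂* c-commands the pronoun within its binding domain → coindexation would violate Principle B.
*Tamar₃*: the pronoun c-commands this R-expression → coindexation would violate Principle C on *Tamar₃*.
*Zara₄*: the pronoun c-commands this R-expression → coindexation would violate Principle C on *Zara₄*.
*Rania₅*: the pronoun c-commands this R-expression → coindexation would violate Principle C on *Rania₅*.
*Greta₆*: the pronoun c-commands this R-expression → coindexation would violate Principle C on *Greta₆*.

{1}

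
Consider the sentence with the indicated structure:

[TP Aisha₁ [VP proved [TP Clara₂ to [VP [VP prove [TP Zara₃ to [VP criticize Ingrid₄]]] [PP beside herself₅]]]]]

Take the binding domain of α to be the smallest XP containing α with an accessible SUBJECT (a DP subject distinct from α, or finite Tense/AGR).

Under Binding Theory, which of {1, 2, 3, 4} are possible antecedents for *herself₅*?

{2}

*herself* is an anaphor, so Principle A applies: it must be bound in its binding domain.
Binding domain of *herself₅*: the embedded TP, whose subject is Clara₂.
*Aisha₁* c-commands the anaphor but is outside its binding domain → cannot satisfy Principle A.
*Clara₂* c-commands the anaphor within its binding domain → licit binder.
*Zara₃* does not c-command the anaphor → cannot bind it.
*Ingrid₄* does not c-command the anaphor → cannot bind it.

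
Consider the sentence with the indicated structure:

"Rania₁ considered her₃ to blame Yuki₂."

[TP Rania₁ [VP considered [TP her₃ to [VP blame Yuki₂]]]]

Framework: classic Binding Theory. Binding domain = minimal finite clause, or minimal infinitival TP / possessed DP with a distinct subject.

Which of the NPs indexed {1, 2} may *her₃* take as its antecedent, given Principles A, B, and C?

*her* is a pronoun, so Principle B applies: it must be free in its binding domain.
Binding domain of *her₃*: the matrix TP, whose subject is Rania₁.
*Rania₁* c-commands the pronoun within its binding domain → coindexation would violate Principle B.
*Yuki₂*: the pronoun c-commands this R-expression → coindexation would violate Principle C on *Yuki₂*.

none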